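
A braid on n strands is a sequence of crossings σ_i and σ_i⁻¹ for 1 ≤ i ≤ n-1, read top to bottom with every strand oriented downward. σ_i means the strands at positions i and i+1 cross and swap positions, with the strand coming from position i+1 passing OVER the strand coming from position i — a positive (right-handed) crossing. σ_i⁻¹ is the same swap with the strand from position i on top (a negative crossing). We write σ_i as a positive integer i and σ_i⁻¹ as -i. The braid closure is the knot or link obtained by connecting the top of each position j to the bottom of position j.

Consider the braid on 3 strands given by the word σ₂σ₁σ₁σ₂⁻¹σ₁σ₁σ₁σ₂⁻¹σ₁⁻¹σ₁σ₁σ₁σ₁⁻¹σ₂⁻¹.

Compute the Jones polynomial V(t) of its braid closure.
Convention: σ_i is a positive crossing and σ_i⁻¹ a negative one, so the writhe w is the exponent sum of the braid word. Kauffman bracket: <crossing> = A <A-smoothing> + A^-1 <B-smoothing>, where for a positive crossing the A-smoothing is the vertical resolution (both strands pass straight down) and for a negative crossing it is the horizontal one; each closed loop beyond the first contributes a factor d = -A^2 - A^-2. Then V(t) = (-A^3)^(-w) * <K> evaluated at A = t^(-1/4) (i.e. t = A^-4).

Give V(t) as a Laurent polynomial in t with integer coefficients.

t^8 - 2*t^7 + 3*t^6 - 4*t^5 + 3*t^4 - 3*t^3 + 3*t^2 - t + 1

Derivation:
The presented braid s2 s1 s1 s2^-1 s1 s1 s1 s2^-1 s1^-1 s1 s1 s1 s1^-1 s2^-1 on 3 strands reduces by inverse Markov moves (closure unchanged at each step):
  Deconjugate: the word is γ·β·γ⁻¹ with γ = s2 s1 (prefix) and γ⁻¹ = s1^-1 s2^-1 (suffix); strip both.
Reduced to β = s1 s2^-1 s1 s1 s1 s2^-1 s1^-1 s1 s1 s1 on 3 strands, 10 crossings.
Compute on β:
First cancel adjacent σ_i σ_i⁻¹ pairs (Reidemeister II — same braid, same closure): s1 s2^-1 s1 s1 s1 s2^-1 s1^-1 s1 s1 s1 → s1 s2^-1 s1 s1 s1 s2^-1 s1 s1.
Braid: s1 s2^-1 s1 s1 s1 s2^-1 s1 s1 on 3 strands, 8 crossings.
Writhe w = (#positive) - (#negative) = 6 - 2 = 4.
State-sum expansion of <K>. There are 2^8 = 256 states.
For each crossing: s=0 is the vertical smoothing, s=1 horizontal. Crossing k contributes A^(sign_k * (1 - 2*s_k)); loop factor d = -A^2 - A^-2.
Tabulate the states by total A-exponent and number of loops L (A-exp: L × count):
  A^8: L=3 ×1
  A^6: L=2 ×8
  A^4: L=1 ×21, L=3 ×7
  A^2: L=2 ×54, L=4 ×2
  A^0: L=3 ×70
  A^-2: L=4 ×56
  A^-4: L=5 ×28
  A^-6: L=6 ×8
  A^-8: L=7 ×1
Each group contributes A^e * Σ count * d^(L-1):
Powers of d = -A^2 - A^-2: d^2 = A^4 + 2 + A^-4; d^3 = -A^6 - 3*A^2 - 3*A^-2 - A^-6; d^4 = A^8 + 4*A^4 + 6 + 4*A^-4 + A^-8; d^5 = -A^10 - 5*A^6 - 10*A^2 - 10*A^-2 - 5*A^-6 - A^-10; d^6 = A^12 + 6*A^8 + 15*A^4 + 20 + 15*A^-4 + 6*A^-8 + A^-12.
  A^8 * (d^2) = A^12 + 2*A^8 + A^4
  A^6 * (8*d) = -8*A^8 - 8*A^4
  A^4 * (21 + 7*d^2) = 7*A^8 + 35*A^4 + 7
  A^2 * (54*d + 2*d^3) = -2*A^8 - 60*A^4 - 60 - 2*A^-4
  A^0 * (70*d^2) = 70*A^4 + 140 + 70*A^-4
  A^-2 * (56*d^3) = -56*A^4 - 168 - 168*A^-4 - 56*A^-8
  A^-4 * (28*d^4) = 28*A^4 + 112 + 168*A^-4 + 112*A^-8 + 28*A^-12
  A^-6 * (8*d^5) = -8*A^4 - 40 - 80*A^-4 - 80*A^-8 - 40*A^-12 - 8*A^-16
  A^-8 * (d^6) = A^4 + 6 + 15*A^-4 + 20*A^-8 + 15*A^-12 + 6*A^-16 + A^-20
Summing the groups: <K> = A^12 - A^8 + 3*A^4 - 3 + 3*A^-4 - 4*A^-8 + 3*A^-12 - 2*A^-16 + A^-20
Normalise by the writhe: (-A^3)^(-w) = (-A^3)^(-4) = A^-12, so f(A) = A^-12 * <K> = 1 - A^-4 + 3*A^-8 - 3*A^-12 + 3*A^-16 - 4*A^-20 + 3*A^-24 - 2*A^-28 + A^-32.
Substitute A = t^(-1/4), i.e. A^e → t^(-e/4): V(t) = t^8 - 2*t^7 + 3*t^6 - 4*t^5 + 3*t^4 - 3*t^3 + 3*t^2 - t + 1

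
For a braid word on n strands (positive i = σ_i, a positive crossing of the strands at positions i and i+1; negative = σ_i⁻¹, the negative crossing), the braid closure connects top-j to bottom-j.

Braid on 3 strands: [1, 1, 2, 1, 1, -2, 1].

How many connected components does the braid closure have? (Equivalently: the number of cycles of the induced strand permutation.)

Track the strand permutation on 3 strands, starting from identity.
  step 1: s1 swaps positions 1,2 -> [2 1 3]
  step 2: s1 swaps positions 1,2 -> [1 2 3]
  step 3: s2 swaps positions 2,3 -> [1 3 2]
  step 4: s1 swaps positions 1,2 -> [3 1 2]
  step 5: s1 swaps positions 1,2 -> [1 3 2]
  step 6: s2^-1 swaps positions 2,3 -> [1 2 3]
  step 7: s1 swaps positions 1,2 -> [2 1 3]
Final permutation (position -> original strand): [2 1 3]
Closure components = cycle count of this permutation = 2.

Answer: 2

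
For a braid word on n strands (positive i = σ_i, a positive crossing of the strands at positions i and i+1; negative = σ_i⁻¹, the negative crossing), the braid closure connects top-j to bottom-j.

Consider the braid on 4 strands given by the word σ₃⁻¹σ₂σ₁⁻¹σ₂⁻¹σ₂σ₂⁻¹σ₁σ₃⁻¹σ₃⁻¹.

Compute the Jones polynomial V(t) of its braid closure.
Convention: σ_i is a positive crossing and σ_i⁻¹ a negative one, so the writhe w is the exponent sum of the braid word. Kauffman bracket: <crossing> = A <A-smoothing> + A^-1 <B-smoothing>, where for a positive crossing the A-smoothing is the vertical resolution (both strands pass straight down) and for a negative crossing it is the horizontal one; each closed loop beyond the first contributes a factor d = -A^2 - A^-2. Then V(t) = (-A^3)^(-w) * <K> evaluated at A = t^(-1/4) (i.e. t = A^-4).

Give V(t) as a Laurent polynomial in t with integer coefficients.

First cancel adjacent σ_i σ_i⁻¹ pairs (Reidemeister II — same braid, same closure): s3^-1 s2 s1^-1 s2^-1 s2 s2^-1 s1 s3^-1 s3^-1 → s3^-1 s2 s1^-1 s2^-1 s1 s3^-1 s3^-1.
Braid: s3^-1 s2 s1^-1 s2^-1 s1 s3^-1 s3^-1 on 4 strands, 7 crossings.
Writhe w = (#positive) - (#negative) = 2 - 5 = -3.
State-sum expansion of <K>. There are 2^7 = 128 states.
Smooth each crossing (0=||, 1=⌣⌢); contribution A^(Σ sign_k(1-2s_k)) * d^(L-1).
Tabulate the states by total A-exponent and number of loops L (A-exp: L × count):
  A^7: L=3 ×1
  A^5: L=2 ×3, L=4 ×4
  A^3: L=1 ×3, L=3 ×15, L=5 ×3
  A^1: L=2 ×22, L=4 ×13
  A^-1: L=1 ×9, L=3 ×26
  A^-3: L=2 ×18, L=4 ×3
  A^-5: L=1 ×3, L=3 ×4
  A^-7: L=2 ×1
Each group contributes A^e * Σ count * d^(L-1):
Powers of d = -A^2 - A^-2: d^2 = A^4 + 2 + A^-4; d^3 = -A^6 - 3*A^2 - 3*A^-2 - A^-6; d^4 = A^8 + 4*A^4 + 6 + 4*A^-4 + A^-8.
  A^7 * (d^2) = A^11 + 2*A^7 + A^3
  A^5 * (3*d + 4*d^3) = -4*A^11 - 15*A^7 - 15*A^3 - 4*A^-1
  A^3 * (3 + 15*d^2 + 3*d^4) = 3*A^11 + 27*A^7 + 51*A^3 + 27*A^-1 + 3*A^-5
  A^1 * (22*d + 13*d^3) = -13*A^7 - 61*A^3 - 61*A^-1 - 13*A^-5
  A^-1 * (9 + 26*d^2) = 26*A^3 + 61*A^-1 + 26*A^-5
  A^-3 * (18*d + 3*d^3) = -3*A^3 - 27*A^-1 - 27*A^-5 - 3*A^-9
  A^-5 * (3 + 4*d^2) = 4*A^-1 + 11*A^-5 + 4*A^-9
  A^-7 * (d) = -A^-5 - A^-9
Summing the groups: <K> = A^7 - A^3 - A^-5
Normalise by the writhe: (-A^3)^(-w) = (-A^3)^(3) = -A^9, so f(A) = -A^9 * <K> = -A^16 + A^12 + A^4.
Substitute A = t^(-1/4), i.e. A^e → t^(-e/4): V(t) = t^-1 + t^-3 - t^-4

Answer: t^-1 + t^-3 - t^-4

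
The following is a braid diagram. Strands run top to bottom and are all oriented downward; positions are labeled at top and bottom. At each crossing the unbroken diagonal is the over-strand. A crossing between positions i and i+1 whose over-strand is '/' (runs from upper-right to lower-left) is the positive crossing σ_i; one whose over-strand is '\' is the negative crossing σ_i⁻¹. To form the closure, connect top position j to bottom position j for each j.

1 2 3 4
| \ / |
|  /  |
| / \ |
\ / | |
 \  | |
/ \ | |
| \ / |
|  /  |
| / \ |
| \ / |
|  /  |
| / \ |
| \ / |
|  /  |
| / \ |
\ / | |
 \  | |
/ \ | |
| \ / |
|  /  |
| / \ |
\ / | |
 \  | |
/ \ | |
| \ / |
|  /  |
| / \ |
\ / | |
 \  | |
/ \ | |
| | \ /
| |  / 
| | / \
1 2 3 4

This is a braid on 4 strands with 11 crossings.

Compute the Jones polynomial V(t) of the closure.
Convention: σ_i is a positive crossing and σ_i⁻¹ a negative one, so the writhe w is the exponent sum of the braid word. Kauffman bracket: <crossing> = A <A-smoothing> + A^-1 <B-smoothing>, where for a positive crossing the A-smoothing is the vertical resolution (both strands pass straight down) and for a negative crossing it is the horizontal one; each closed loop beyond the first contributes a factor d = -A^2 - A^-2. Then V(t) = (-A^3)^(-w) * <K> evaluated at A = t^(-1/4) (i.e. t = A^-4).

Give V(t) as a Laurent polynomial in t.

t^7 - 4*t^6 + 7*t^5 - 11*t^4 + 14*t^3 - 14*t^2 + 14*t - 10 + 7*t^-1 - 4*t^-2 + t^-3

Derivation:
Reading the diagram top to bottom ('/'-over between positions i,i+1 = s_i, '\'-over = s_i^-1): braid word = s2 s1^-1 s2 s2 s2 s1^-1 s2 s1^-1 s2 s1^-1 s3.
The presented braid s2 s1^-1 s2 s2 s2 s1^-1 s2 s1^-1 s2 s1^-1 s3 on 4 strands reduces by inverse Markov moves (closure unchanged at each step):
  Destabilize: the word has the form β·s3 where s3 occurs only as the final letter (β ∈ B_3); drop it and the last strand → 3 strands.
Reduced to β = s2 s1^-1 s2 s2 s2 s1^-1 s2 s1^-1 s2 s1^-1 on 3 strands, 10 crossings.
Compute on β:
Braid: s2 s1^-1 s2 s2 s2 s1^-1 s2 s1^-1 s2 s1^-1 on 3 strands, 10 crossings.
Writhe w = (#positive) - (#negative) = 6 - 4 = 2.
Enumerate smoothing states for the bracket polynomial. There are 2^10 = 1024 states.
Smooth each crossing (0=||, 1=⌣⌢); contribution A^(Σ sign_k(1-2s_k)) * d^(L-1).
Tabulate the states by total A-exponent and number of loops L (A-exp: L × count):
  A^10: L=5 ×1
  A^8: L=4 ×10
  A^6: L=3 ×42, L=5 ×3
  A^4: L=2 ×90, L=4 ×29, L=6 ×1
  A^2: L=1 ×87, L=3 ×110, L=5 ×13
  A^0: L=2 ×179, L=4 ×71, L=6 ×2
  A^-2: L=3 ×187, L=5 ×23
  A^-4: L=4 ×117, L=6 ×3
  A^-6: L=5 ×45
  A^-8: L=6 ×10
  A^-10: L=7 ×1
Each group contributes A^e * Σ count * d^(L-1):
Powers of d = -A^2 - A^-2: d^2 = A^4 + 2 + A^-4; d^3 = -A^6 - 3*A^2 - 3*A^-2 - A^-6; d^4 = A^8 + 4*A^4 + 6 + 4*A^-4 + A^-8; d^5 = -A^10 - 5*A^6 - 10*A^2 - 10*A^-2 - 5*A^-6 - A^-10; d^6 = A^12 + 6*A^8 + 15*A^4 + 20 + 15*A^-4 + 6*A^-8 + A^-12.
  A^10 * (d^4) = A^18 + 4*A^14 + 6*A^10 + 4*A^6 + A^2
  A^8 * (10*d^3) = -10*A^14 - 30*A^10 - 30*A^6 - 10*A^2
  A^6 * (42*d^2 + 3*d^4) = 3*A^14 + 54*A^10 + 102*A^6 + 54*A^2 + 3*A^-2
  A^4 * (90*d + 29*d^3 + d^5) = -A^14 - 34*A^10 - 187*A^6 - 187*A^2 - 34*A^-2 - A^-6
  A^2 * (87 + 110*d^2 + 13*d^4) = 13*A^10 + 162*A^6 + 385*A^2 + 162*A^-2 + 13*A^-6
  A^0 * (179*d + 71*d^3 + 2*d^5) = -2*A^10 - 81*A^6 - 412*A^2 - 412*A^-2 - 81*A^-6 - 2*A^-10
  A^-2 * (187*d^2 + 23*d^4) = 23*A^6 + 279*A^2 + 512*A^-2 + 279*A^-6 + 23*A^-10
  A^-4 * (117*d^3 + 3*d^5) = -3*A^6 - 132*A^2 - 381*A^-2 - 381*A^-6 - 132*A^-10 - 3*A^-14
  A^-6 * (45*d^4) = 45*A^2 + 180*A^-2 + 270*A^-6 + 180*A^-10 + 45*A^-14
  A^-8 * (10*d^5) = -10*A^2 - 50*A^-2 - 100*A^-6 - 100*A^-10 - 50*A^-14 - 10*A^-18
  A^-10 * (d^6) = A^2 + 6*A^-2 + 15*A^-6 + 20*A^-10 + 15*A^-14 + 6*A^-18 + A^-22
Summing the groups: <K> = A^18 - 4*A^14 + 7*A^10 - 10*A^6 + 14*A^2 - 14*A^-2 + 14*A^-6 - 11*A^-10 + 7*A^-14 - 4*A^-18 + A^-22
Normalise by the writhe: (-A^3)^(-w) = (-A^3)^(-2) = A^-6, so f(A) = A^-6 * <K> = A^12 - 4*A^8 + 7*A^4 - 10 + 14*A^-4 - 14*A^-8 + 14*A^-12 - 11*A^-16 + 7*A^-20 - 4*A^-24 + A^-28.
Substitute A = t^(-1/4), i.e. A^e → t^(-e/4): V(t) = t^7 - 4*t^6 + 7*t^5 - 11*t^4 + 14*t^3 - 14*t^2 + 14*t - 10 + 7*t^-1 - 4*t^-2 + t^-3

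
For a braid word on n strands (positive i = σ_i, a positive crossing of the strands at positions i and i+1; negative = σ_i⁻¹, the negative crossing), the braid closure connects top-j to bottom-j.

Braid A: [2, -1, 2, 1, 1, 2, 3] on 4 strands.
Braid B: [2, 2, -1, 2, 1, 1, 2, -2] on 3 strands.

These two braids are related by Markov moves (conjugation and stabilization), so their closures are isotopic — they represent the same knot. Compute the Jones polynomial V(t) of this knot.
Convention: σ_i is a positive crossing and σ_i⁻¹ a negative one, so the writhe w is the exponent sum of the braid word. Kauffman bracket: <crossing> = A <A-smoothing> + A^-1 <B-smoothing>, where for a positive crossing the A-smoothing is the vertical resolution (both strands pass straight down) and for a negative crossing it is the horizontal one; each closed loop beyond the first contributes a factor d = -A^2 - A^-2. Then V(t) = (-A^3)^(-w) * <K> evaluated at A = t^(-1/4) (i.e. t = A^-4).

-t^6 + t^5 - t^4 + 2*t^3 - t^2 + t

Derivation:
Markov-equivalent braids have isotopic closures, hence identical knot invariants. Strip the Markov moves from each word to reach a common short braid β, then compute V(t) once on β.
Braid A: s2 s1^-1 s2 s1 s1 s2 s3 on 4 strands reduces by inverse Markov moves (closure unchanged at each step):
  Destabilize: the word has the form β·s3 where s3 occurs only as the final letter (β ∈ B_3); drop it and the last strand → 3 strands.
Reduced to β = s2 s1^-1 s2 s1 s1 s2 on 3 strands, 6 crossings.
Braid B: s2 s2 s1^-1 s2 s1 s1 s2 s2^-1 on 3 strands reduces by inverse Markov moves (closure unchanged at each step):
  Deconjugate: the word is γ·β·γ⁻¹ with γ = s2 (prefix) and γ⁻¹ = s2^-1 (suffix); strip both.
Reduced to β = s2 s1^-1 s2 s1 s1 s2 on 3 strands, 6 crossings.
Both give the same β = s2 s1^-1 s2 s1 s1 s2 on 3 strands, so one state sum suffices:
Braid: s2 s1^-1 s2 s1 s1 s2 on 3 strands, 6 crossings.
Writhe w = (#positive) - (#negative) = 5 - 1 = 4.
State-sum expansion of <K>. There are 2^6 = 64 states.
Each crossing splits two ways (0=vertical, 1=horizontal). The state's weight is A^(#A-smoothings - #B-smoothings) * d^(loops - 1).
Tabulate the states by total A-exponent and number of loops L (A-exp: L × count):
  A^6: L=2 ×1
  A^4: L=1 ×3, L=3 ×3
  A^2: L=2 ×14, L=4 ×1
  A^0: L=1 ×10, L=3 ×10
  A^-2: L=2 ×13, L=4 ×2
  A^-4: L=3 ×6
  A^-6: L=4 ×1
Each group contributes A^e * Σ count * d^(L-1):
Powers of d = -A^2 - A^-2: d^2 = A^4 + 2 + A^-4; d^3 = -A^6 - 3*A^2 - 3*A^-2 - A^-6.
  A^6 * (d) = -A^8 - A^4
  A^4 * (3 + 3*d^2) = 3*A^8 + 9*A^4 + 3
  A^2 * (14*d + d^3) = -A^8 - 17*A^4 - 17 - A^-4
  A^0 * (10 + 10*d^2) = 10*A^4 + 30 + 10*A^-4
  A^-2 * (13*d + 2*d^3) = -2*A^4 - 19 - 19*A^-4 - 2*A^-8
  A^-4 * (6*d^2) = 6 + 12*A^-4 + 6*A^-8
  A^-6 * (d^3) = -1 - 3*A^-4 - 3*A^-8 - A^-12
Summing the groups: <K> = A^8 - A^4 + 2 - A^-4 + A^-8 - A^-12
Normalise by the writhe: (-A^3)^(-w) = (-A^3)^(-4) = A^-12, so f(A) = A^-12 * <K> = A^-4 - A^-8 + 2*A^-12 - A^-16 + A^-20 - A^-24.
Substitute A = t^(-1/4), i.e. A^e → t^(-e/4): V(t) = -t^6 + t^5 - t^4 + 2*t^3 - t^2 + t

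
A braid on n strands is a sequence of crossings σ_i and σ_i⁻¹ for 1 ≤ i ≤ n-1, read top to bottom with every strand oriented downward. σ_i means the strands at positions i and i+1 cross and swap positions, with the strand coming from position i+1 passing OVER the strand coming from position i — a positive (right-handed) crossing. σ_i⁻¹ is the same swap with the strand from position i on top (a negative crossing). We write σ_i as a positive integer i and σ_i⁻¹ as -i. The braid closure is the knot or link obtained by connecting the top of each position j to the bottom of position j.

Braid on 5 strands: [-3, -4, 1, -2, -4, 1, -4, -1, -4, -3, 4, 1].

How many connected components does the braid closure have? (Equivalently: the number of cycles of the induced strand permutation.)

Track the strand permutation on 5 strands, starting from identity.
  step 1: s3^-1 swaps positions 3,4 -> [1 2 4 3 5]
  step 2: s4^-1 swaps positions 4,5 -> [1 2 4 5 3]
  step 3: s1 swaps positions 1,2 -> [2 1 4 5 3]
  step 4: s2^-1 swaps positions 2,3 -> [2 4 1 5 3]
  step 5: s4^-1 swaps positions 4,5 -> [2 4 1 3 5]
  step 6: s1 swaps positions 1,2 -> [4 2 1 3 5]
  step 7: s4^-1 swaps positions 4,5 -> [4 2 1 5 3]
  step 8: s1^-1 swaps positions 1,2 -> [2 4 1 5 3]
  step 9: s4^-1 swaps positions 4,5 -> [2 4 1 3 5]
  step 10: s3^-1 swaps positions 3,4 -> [2 4 3 1 5]
  step 11: s4 swaps positions 4,5 -> [2 4 3 5 1]
  step 12: s1 swaps positions 1,2 -> [4 2 3 5 1]
Final permutation (position -> original strand): [4 2 3 5 1]
Closure components = cycle count of this permutation = 3.

Answer: 3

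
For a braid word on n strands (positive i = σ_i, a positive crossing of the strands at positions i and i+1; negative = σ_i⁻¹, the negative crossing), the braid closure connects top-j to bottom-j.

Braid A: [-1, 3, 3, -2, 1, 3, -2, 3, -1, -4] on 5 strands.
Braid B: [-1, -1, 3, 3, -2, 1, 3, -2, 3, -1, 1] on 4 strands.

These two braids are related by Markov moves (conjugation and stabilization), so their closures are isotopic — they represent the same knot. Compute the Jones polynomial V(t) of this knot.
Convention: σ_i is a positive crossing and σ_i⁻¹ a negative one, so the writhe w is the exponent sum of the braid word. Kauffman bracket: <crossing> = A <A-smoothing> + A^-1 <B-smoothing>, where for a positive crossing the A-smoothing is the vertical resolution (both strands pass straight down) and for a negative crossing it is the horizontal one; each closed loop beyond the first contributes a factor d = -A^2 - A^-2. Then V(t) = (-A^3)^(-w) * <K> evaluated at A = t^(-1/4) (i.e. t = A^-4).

t^5 - 2*t^4 + 3*t^3 - 3*t^2 + 3*t - 3 + 2*t^-1 - t^-2 + t^-3

Derivation:
Markov-equivalent braids have isotopic closures, hence identical knot invariants. Strip the Markov moves from each word to reach a common short braid β, then compute V(t) once on β.
Braid A: s1^-1 s3 s3 s2^-1 s1 s3 s2^-1 s3 s1^-1 s4^-1 on 5 strands reduces by inverse Markov moves (closure unchanged at each step):
  Destabilize: the word has the form β·s4^-1 where s4^-1 occurs only as the final letter (β ∈ B_4); drop it and the last strand → 4 strands.
Reduced to β = s1^-1 s3 s3 s2^-1 s1 s3 s2^-1 s3 s1^-1 on 4 strands, 9 crossings.
Braid B: s1^-1 s1^-1 s3 s3 s2^-1 s1 s3 s2^-1 s3 s1^-1 s1 on 4 strands reduces by inverse Markov moves (closure unchanged at each step):
  Deconjugate: the word is γ·β·γ⁻¹ with γ = s1^-1 (prefix) and γ⁻¹ = s1 (suffix); strip both.
Reduced to β = s1^-1 s3 s3 s2^-1 s1 s3 s2^-1 s3 s1^-1 on 4 strands, 9 crossings.
Both give the same β = s1^-1 s3 s3 s2^-1 s1 s3 s2^-1 s3 s1^-1 on 4 strands, so one state sum suffices:
Braid: s1^-1 s3 s3 s2^-1 s1 s3 s2^-1 s3 s1^-1 on 4 strands, 9 crossings.
Writhe w = (#positive) - (#negative) = 5 - 4 = 1.
Computing the Kauffman bracket via state sum. There are 2^9 = 512 states.
For each crossing: s=0 is the vertical smoothing, s=1 horizontal. Crossing k contributes A^(sign_k * (1 - 2*s_k)); loop factor d = -A^2 - A^-2.
Tabulate the states by total A-exponent and number of loops L (A-exp: L × count):
  A^9: L=4 ×1
  A^7: L=3 ×9
  A^5: L=2 ×29, L=4 ×7
  A^3: L=1 ×30, L=3 ×52, L=5 ×2
  A^1: L=2 ×83, L=4 ×43
  A^-1: L=1 ×11, L=3 ×93, L=5 ×22
  A^-3: L=2 ×19, L=4 ×58, L=6 ×7
  A^-5: L=3 ×15, L=5 ×20, L=7 ×1
  A^-7: L=4 ×6, L=6 ×3
  A^-9: L=5 ×1
Each group contributes A^e * Σ count * d^(L-1):
Powers of d = -A^2 - A^-2: d^2 = A^4 + 2 + A^-4; d^3 = -A^6 - 3*A^2 - 3*A^-2 - A^-6; d^4 = A^8 + 4*A^4 + 6 + 4*A^-4 + A^-8; d^5 = -A^10 - 5*A^6 - 10*A^2 - 10*A^-2 - 5*A^-6 - A^-10; d^6 = A^12 + 6*A^8 + 15*A^4 + 20 + 15*A^-4 + 6*A^-8 + A^-12.
  A^9 * (d^3) = -A^15 - 3*A^11 - 3*A^7 - A^3
  A^7 * (9*d^2) = 9*A^11 + 18*A^7 + 9*A^3
  A^5 * (29*d + 7*d^3) = -7*A^11 - 50*A^7 - 50*A^3 - 7*A^-1
  A^3 * (30 + 52*d^2 + 2*d^4) = 2*A^11 + 60*A^7 + 146*A^3 + 60*A^-1 + 2*A^-5
  A^1 * (83*d + 43*d^3) = -43*A^7 - 212*A^3 - 212*A^-1 - 43*A^-5
  A^-1 * (11 + 93*d^2 + 22*d^4) = 22*A^7 + 181*A^3 + 329*A^-1 + 181*A^-5 + 22*A^-9
  A^-3 * (19*d + 58*d^3 + 7*d^5) = -7*A^7 - 93*A^3 - 263*A^-1 - 263*A^-5 - 93*A^-9 - 7*A^-13
  A^-5 * (15*d^2 + 20*d^4 + d^6) = A^7 + 26*A^3 + 110*A^-1 + 170*A^-5 + 110*A^-9 + 26*A^-13 + A^-17
  A^-7 * (6*d^3 + 3*d^5) = -3*A^3 - 21*A^-1 - 48*A^-5 - 48*A^-9 - 21*A^-13 - 3*A^-17
  A^-9 * (d^4) = A^-1 + 4*A^-5 + 6*A^-9 + 4*A^-13 + A^-17
Summing the groups: <K> = -A^15 + A^11 - 2*A^7 + 3*A^3 - 3*A^-1 + 3*A^-5 - 3*A^-9 + 2*A^-13 - A^-17
Normalise by the writhe: (-A^3)^(-w) = (-A^3)^(-1) = -A^-3, so f(A) = -A^-3 * <K> = A^12 - A^8 + 2*A^4 - 3 + 3*A^-4 - 3*A^-8 + 3*A^-12 - 2*A^-16 + A^-20.
Substitute A = t^(-1/4), i.e. A^e → t^(-e/4): V(t) = t^5 - 2*t^4 + 3*t^3 - 3*t^2 + 3*t - 3 + 2*t^-1 - t^-2 + t^-3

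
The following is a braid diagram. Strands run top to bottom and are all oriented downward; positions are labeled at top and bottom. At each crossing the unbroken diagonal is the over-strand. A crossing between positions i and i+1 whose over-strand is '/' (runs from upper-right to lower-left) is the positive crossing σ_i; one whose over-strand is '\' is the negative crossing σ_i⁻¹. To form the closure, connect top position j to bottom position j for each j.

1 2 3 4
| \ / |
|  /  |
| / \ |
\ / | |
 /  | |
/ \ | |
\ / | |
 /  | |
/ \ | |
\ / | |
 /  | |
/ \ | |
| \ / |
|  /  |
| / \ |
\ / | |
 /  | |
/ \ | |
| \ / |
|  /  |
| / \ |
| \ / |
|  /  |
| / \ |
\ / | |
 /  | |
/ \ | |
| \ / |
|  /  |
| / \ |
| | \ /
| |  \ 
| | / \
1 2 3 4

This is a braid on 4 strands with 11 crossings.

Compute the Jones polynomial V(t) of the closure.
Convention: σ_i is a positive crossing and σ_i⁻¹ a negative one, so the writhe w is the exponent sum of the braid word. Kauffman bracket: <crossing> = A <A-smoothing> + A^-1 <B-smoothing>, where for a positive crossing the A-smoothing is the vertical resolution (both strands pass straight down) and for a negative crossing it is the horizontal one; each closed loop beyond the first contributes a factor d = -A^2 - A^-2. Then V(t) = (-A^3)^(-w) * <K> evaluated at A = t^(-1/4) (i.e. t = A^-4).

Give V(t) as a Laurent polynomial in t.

Reading the diagram top to bottom ('/'-over between positions i,i+1 = s_i, '\'-over = s_i^-1): braid word = s2 s1 s1 s1 s2 s1 s2 s2 s1 s2 s3^-1.
The presented braid s2 s1 s1 s1 s2 s1 s2 s2 s1 s2 s3^-1 on 4 strands reduces by inverse Markov moves (closure unchanged at each step):
  Destabilize: the word has the form β·s3^-1 where s3^-1 occurs only as the final letter (β ∈ B_3); drop it and the last strand → 3 strands.
Reduced to β = s2 s1 s1 s1 s2 s1 s2 s2 s1 s2 on 3 strands, 10 crossings.
Compute on β:
Braid: s2 s1 s1 s1 s2 s1 s2 s2 s1 s2 on 3 strands, 10 crossings.
Writhe w = (#positive) - (#negative) = 10 - 0 = 10.
State-sum expansion of <K>. There are 2^10 = 1024 states.
Smooth each crossing (0=||, 1=⌣⌢); contribution A^(Σ sign_k(1-2s_k)) * d^(L-1).
Tabulate the states by total A-exponent and number of loops L (A-exp: L × count):
  A^10: L=3 ×1
  A^8: L=2 ×10
  A^6: L=1 ×25, L=3 ×20
  A^4: L=2 ×100, L=4 ×20
  A^2: L=1 ×36, L=3 ×164, L=5 ×10
  A^0: L=2 ×108, L=4 ×142, L=6 ×2
  A^-2: L=1 ×12, L=3 ×129, L=5 ×69
  A^-4: L=2 ×24, L=4 ×78, L=6 ×18
  A^-6: L=3 ×19, L=5 ×24, L=7 ×2
  A^-8: L=4 ×7, L=6 ×3
  A^-10: L=5 ×1
Each group contributes A^e * Σ count * d^(L-1):
Powers of d = -A^2 - A^-2: d^2 = A^4 + 2 + A^-4; d^3 = -A^6 - 3*A^2 - 3*A^-2 - A^-6; d^4 = A^8 + 4*A^4 + 6 + 4*A^-4 + A^-8; d^5 = -A^10 - 5*A^6 - 10*A^2 - 10*A^-2 - 5*A^-6 - A^-10; d^6 = A^12 + 6*A^8 + 15*A^4 + 20 + 15*A^-4 + 6*A^-8 + A^-12.
  A^10 * (d^2) = A^14 + 2*A^10 + A^6
  A^8 * (10*d) = -10*A^10 - 10*A^6
  A^6 * (25 + 20*d^2) = 20*A^10 + 65*A^6 + 20*A^2
  A^4 * (100*d + 20*d^3) = -20*A^10 - 160*A^6 - 160*A^2 - 20*A^-2
  A^2 * (36 + 164*d^2 + 10*d^4) = 10*A^10 + 204*A^6 + 424*A^2 + 204*A^-2 + 10*A^-6
  A^0 * (108*d + 142*d^3 + 2*d^5) = -2*A^10 - 152*A^6 - 554*A^2 - 554*A^-2 - 152*A^-6 - 2*A^-10
  A^-2 * (12 + 129*d^2 + 69*d^4) = 69*A^6 + 405*A^2 + 684*A^-2 + 405*A^-6 + 69*A^-10
  A^-4 * (24*d + 78*d^3 + 18*d^5) = -18*A^6 - 168*A^2 - 438*A^-2 - 438*A^-6 - 168*A^-10 - 18*A^-14
  A^-6 * (19*d^2 + 24*d^4 + 2*d^6) = 2*A^6 + 36*A^2 + 145*A^-2 + 222*A^-6 + 145*A^-10 + 36*A^-14 + 2*A^-18
  A^-8 * (7*d^3 + 3*d^5) = -3*A^2 - 22*A^-2 - 51*A^-6 - 51*A^-10 - 22*A^-14 - 3*A^-18
  A^-10 * (d^4) = A^-2 + 4*A^-6 + 6*A^-10 + 4*A^-14 + A^-18
Summing the groups: <K> = A^14 + A^6 - A^-10
Normalise by the writhe: (-A^3)^(-w) = (-A^3)^(-10) = A^-30, so f(A) = A^-30 * <K> = A^-16 + A^-24 - A^-40.
Substitute A = t^(-1/4), i.e. A^e → t^(-e/4): V(t) = -t^10 + t^6 + t^4

Answer: -t^10 + t^6 + t^4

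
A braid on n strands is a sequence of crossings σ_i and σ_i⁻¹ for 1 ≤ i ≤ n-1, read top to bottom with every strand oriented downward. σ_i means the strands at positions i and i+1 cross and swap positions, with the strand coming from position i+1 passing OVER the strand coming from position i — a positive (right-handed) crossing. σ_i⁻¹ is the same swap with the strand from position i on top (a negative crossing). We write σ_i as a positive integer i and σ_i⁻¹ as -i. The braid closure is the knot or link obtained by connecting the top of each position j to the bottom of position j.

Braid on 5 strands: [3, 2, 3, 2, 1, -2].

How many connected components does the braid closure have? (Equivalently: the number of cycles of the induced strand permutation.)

3

Derivation:
Track the strand permutation on 5 strands, starting from identity.
  step 1: s3 swaps positions 3,4 -> [1 2 4 3 5]
  step 2: s2 swaps positions 2,3 -> [1 4 2 3 5]
  step 3: s3 swaps positions 3,4 -> [1 4 3 2 5]
  step 4: s2 swaps positions 2,3 -> [1 3 4 2 5]
  step 5: s1 swaps positions 1,2 -> [3 1 4 2 5]
  step 6: s2^-1 swaps positions 2,3 -> [3 4 1 2 5]
Final permutation (position -> original strand): [3 4 1 2 5]
Closure components = cycle count of this permutation = 3.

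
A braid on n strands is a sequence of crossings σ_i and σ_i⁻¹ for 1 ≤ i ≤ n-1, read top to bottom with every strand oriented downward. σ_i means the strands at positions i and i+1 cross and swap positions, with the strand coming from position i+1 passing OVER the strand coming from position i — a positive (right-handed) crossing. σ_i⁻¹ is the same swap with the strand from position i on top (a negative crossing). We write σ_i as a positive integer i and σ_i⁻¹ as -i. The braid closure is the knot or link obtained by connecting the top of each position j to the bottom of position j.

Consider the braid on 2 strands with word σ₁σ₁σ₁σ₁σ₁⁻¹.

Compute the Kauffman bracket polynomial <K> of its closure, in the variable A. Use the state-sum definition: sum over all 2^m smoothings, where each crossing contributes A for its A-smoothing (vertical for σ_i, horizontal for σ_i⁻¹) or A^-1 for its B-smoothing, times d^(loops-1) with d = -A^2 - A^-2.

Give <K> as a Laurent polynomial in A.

-A^5 - A^-3 + A^-7

Derivation:
First cancel adjacent σ_i σ_i⁻¹ pairs (Reidemeister II — same braid, same closure): s1 s1 s1 s1 s1^-1 → s1 s1 s1.
Braid: s1 s1 s1 on 2 strands, 3 crossings.
Writhe w = (#positive) - (#negative) = 3 - 0 = 3.
Computing the Kauffman bracket via state sum. There are 2^3 = 8 states.
For each crossing: s=0 is the vertical smoothing, s=1 horizontal. Crossing k contributes A^(sign_k * (1 - 2*s_k)); loop factor d = -A^2 - A^-2.
  state 000: A-exp=+3, loops=2, term = A^3 * d^1
  state 001: A-exp=+1, loops=1, term = A^1 * d^0
  state 010: A-exp=+1, loops=1, term = A^1 * d^0
  state 011: A-exp=-1, loops=2, term = A^-1 * d^1
  state 100: A-exp=+1, loops=1, term = A^1 * d^0
  state 101: A-exp=-1, loops=2, term = A^-1 * d^1
  state 110: A-exp=-1, loops=2, term = A^-1 * d^1
  state 111: A-exp=-3, loops=3, term = A^-3 * d^2
Collect the terms by A-exponent (count of states per loop number):
Powers of d = -A^2 - A^-2: d^2 = A^4 + 2 + A^-4.
  A^3 * (d) = -A^5 - A
  A^1 * (3) = 3*A
  A^-1 * (3*d) = -3*A - 3*A^-3
  A^-3 * (d^2) = A + 2*A^-3 + A^-7
Summing the groups: <K> = -A^5 - A^-3 + A^-7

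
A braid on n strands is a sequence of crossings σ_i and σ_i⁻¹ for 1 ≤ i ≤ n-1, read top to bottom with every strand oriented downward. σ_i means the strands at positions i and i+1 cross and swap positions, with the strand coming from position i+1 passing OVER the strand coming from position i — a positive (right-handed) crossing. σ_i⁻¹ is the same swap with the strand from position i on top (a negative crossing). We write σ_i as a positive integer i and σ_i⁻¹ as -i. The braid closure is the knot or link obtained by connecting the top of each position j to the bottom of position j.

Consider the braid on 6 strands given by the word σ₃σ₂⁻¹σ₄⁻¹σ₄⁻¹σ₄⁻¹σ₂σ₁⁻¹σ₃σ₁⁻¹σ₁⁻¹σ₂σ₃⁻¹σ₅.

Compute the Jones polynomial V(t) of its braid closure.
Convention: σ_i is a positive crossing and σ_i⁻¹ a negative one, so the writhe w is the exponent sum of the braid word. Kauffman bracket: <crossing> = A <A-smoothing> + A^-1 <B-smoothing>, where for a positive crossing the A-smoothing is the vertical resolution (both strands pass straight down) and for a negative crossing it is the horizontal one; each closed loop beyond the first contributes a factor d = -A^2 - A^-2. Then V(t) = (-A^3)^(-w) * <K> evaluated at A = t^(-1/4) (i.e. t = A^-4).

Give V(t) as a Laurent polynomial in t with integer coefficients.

The presented braid s3 s2^-1 s4^-1 s4^-1 s4^-1 s2 s1^-1 s3 s1^-1 s1^-1 s2 s3^-1 s5 on 6 strands reduces by inverse Markov moves (closure unchanged at each step):
  Destabilize: the word has the form β·s5 where s5 occurs only as the final letter (β ∈ B_5); drop it and the last strand → 5 strands.
  Deconjugate: the word is γ·β·γ⁻¹ with γ = s3 s2^-1 (prefix) and γ⁻¹ = s2 s3^-1 (suffix); strip both.
Reduced to β = s4^-1 s4^-1 s4^-1 s2 s1^-1 s3 s1^-1 s1^-1 on 5 strands, 8 crossings.
Compute on β:
Braid: s4^-1 s4^-1 s4^-1 s2 s1^-1 s3 s1^-1 s1^-1 on 5 strands, 8 crossings.
Writhe w = (#positive) - (#negative) = 2 - 6 = -4.
Enumerate smoothing states for the bracket polynomial. There are 2^8 = 256 states.
Each crossing splits two ways (0=vertical, 1=horizontal). The state's weight is A^(#A-smoothings - #B-smoothings) * d^(loops - 1).
Tabulate the states by total A-exponent and number of loops L (A-exp: L × count):
  A^8: L=7 ×1
  A^6: L=6 ×8
  A^4: L=5 ×28
  A^2: L=4 ×54, L=6 ×2
  A^0: L=3 ×60, L=5 ×10
  A^-2: L=2 ×36, L=4 ×20
  A^-4: L=1 ×9, L=3 ×18, L=5 ×1
  A^-6: L=2 ×6, L=4 ×2
  A^-8: L=3 ×1
Each group contributes A^e * Σ count * d^(L-1):
Powers of d = -A^2 - A^-2: d^2 = A^4 + 2 + A^-4; d^3 = -A^6 - 3*A^2 - 3*A^-2 - A^-6; d^4 = A^8 + 4*A^4 + 6 + 4*A^-4 + A^-8; d^5 = -A^10 - 5*A^6 - 10*A^2 - 10*A^-2 - 5*A^-6 - A^-10; d^6 = A^12 + 6*A^8 + 15*A^4 + 20 + 15*A^-4 + 6*A^-8 + A^-12.
  A^8 * (d^6) = A^20 + 6*A^16 + 15*A^12 + 20*A^8 + 15*A^4 + 6 + A^-4
  A^6 * (8*d^5) = -8*A^16 - 40*A^12 - 80*A^8 - 80*A^4 - 40 - 8*A^-4
  A^4 * (28*d^4) = 28*A^12 + 112*A^8 + 168*A^4 + 112 + 28*A^-4
  A^2 * (54*d^3 + 2*d^5) = -2*A^12 - 64*A^8 - 182*A^4 - 182 - 64*A^-4 - 2*A^-8
  A^0 * (60*d^2 + 10*d^4) = 10*A^8 + 100*A^4 + 180 + 100*A^-4 + 10*A^-8
  A^-2 * (36*d + 20*d^3) = -20*A^4 - 96 - 96*A^-4 - 20*A^-8
  A^-4 * (9 + 18*d^2 + d^4) = A^4 + 22 + 51*A^-4 + 22*A^-8 + A^-12
  A^-6 * (6*d + 2*d^3) = -2 - 12*A^-4 - 12*A^-8 - 2*A^-12
  A^-8 * (d^2) = A^-4 + 2*A^-8 + A^-12
Summing the groups: <K> = A^20 - 2*A^16 + A^12 - 2*A^8 + 2*A^4 + A^-4
Normalise by the writhe: (-A^3)^(-w) = (-A^3)^(4) = A^12, so f(A) = A^12 * <K> = A^32 - 2*A^28 + A^24 - 2*A^20 + 2*A^16 + A^8.
Substitute A = t^(-1/4), i.e. A^e → t^(-e/4): V(t) = t^-2 + 2*t^-4 - 2*t^-5 + t^-6 - 2*t^-7 + t^-8

Answer: t^-2 + 2*t^-4 - 2*t^-5 + t^-6 - 2*t^-7 + t^-8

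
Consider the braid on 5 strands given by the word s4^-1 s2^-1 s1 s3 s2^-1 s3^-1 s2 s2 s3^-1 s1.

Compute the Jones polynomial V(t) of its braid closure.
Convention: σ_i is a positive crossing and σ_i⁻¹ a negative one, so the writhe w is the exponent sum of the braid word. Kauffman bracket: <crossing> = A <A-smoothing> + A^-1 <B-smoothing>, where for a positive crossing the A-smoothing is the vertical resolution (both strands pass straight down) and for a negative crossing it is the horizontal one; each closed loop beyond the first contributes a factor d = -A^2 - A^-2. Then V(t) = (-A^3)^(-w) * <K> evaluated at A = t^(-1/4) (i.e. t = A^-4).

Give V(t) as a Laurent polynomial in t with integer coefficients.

Braid: s4^-1 s2^-1 s1 s3 s2^-1 s3^-1 s2 s2 s3^-1 s1 on 5 strands, 10 crossings.
Writhe w = (#positive) - (#negative) = 5 - 5 = 0.
Enumerate smoothing states for the bracket polynomial. There are 2^10 = 1024 states.
Each crossing splits two ways (0=vertical, 1=horizontal). The state's weight is A^(#A-smoothings - #B-smoothings) * d^(loops - 1).
Tabulate the states by total A-exponent and number of loops L (A-exp: L × count):
  A^10: L=4 ×1
  A^8: L=3 ×9, L=5 ×1
  A^6: L=2 ×27, L=4 ×18
  A^4: L=1 ×28, L=3 ×78, L=5 ×14
  A^2: L=2 ×116, L=4 ×88, L=6 ×6
  A^0: L=1 ×27, L=3 ×178, L=5 ×46, L=7 ×1
  A^-2: L=2 ×78, L=4 ×123, L=6 ×9
  A^-4: L=1 ×6, L=3 ×78, L=5 ×36
  A^-6: L=2 ×11, L=4 ×31, L=6 ×3
  A^-8: L=3 ×6, L=5 ×4
  A^-10: L=4 ×1
Each group contributes A^e * Σ count * d^(L-1):
Powers of d = -A^2 - A^-2: d^2 = A^4 + 2 + A^-4; d^3 = -A^6 - 3*A^2 - 3*A^-2 - A^-6; d^4 = A^8 + 4*A^4 + 6 + 4*A^-4 + A^-8; d^5 = -A^10 - 5*A^6 - 10*A^2 - 10*A^-2 - 5*A^-6 - A^-10; d^6 = A^12 + 6*A^8 + 15*A^4 + 20 + 15*A^-4 + 6*A^-8 + A^-12.
  A^10 * (d^3) = -A^16 - 3*A^12 - 3*A^8 - A^4
  A^8 * (9*d^2 + d^4) = A^16 + 13*A^12 + 24*A^8 + 13*A^4 + 1
  A^6 * (27*d + 18*d^3) = -18*A^12 - 81*A^8 - 81*A^4 - 18
  A^4 * (28 + 78*d^2 + 14*d^4) = 14*A^12 + 134*A^8 + 268*A^4 + 134 + 14*A^-4
  A^2 * (116*d + 88*d^3 + 6*d^5) = -6*A^12 - 118*A^8 - 440*A^4 - 440 - 118*A^-4 - 6*A^-8
  A^0 * (27 + 178*d^2 + 46*d^4 + d^6) = A^12 + 52*A^8 + 377*A^4 + 679 + 377*A^-4 + 52*A^-8 + A^-12
  A^-2 * (78*d + 123*d^3 + 9*d^5) = -9*A^8 - 168*A^4 - 537 - 537*A^-4 - 168*A^-8 - 9*A^-12
  A^-4 * (6 + 78*d^2 + 36*d^4) = 36*A^4 + 222 + 378*A^-4 + 222*A^-8 + 36*A^-12
  A^-6 * (11*d + 31*d^3 + 3*d^5) = -3*A^4 - 46 - 134*A^-4 - 134*A^-8 - 46*A^-12 - 3*A^-16
  A^-8 * (6*d^2 + 4*d^4) = 4 + 22*A^-4 + 36*A^-8 + 22*A^-12 + 4*A^-16
  A^-10 * (d^3) = -A^-4 - 3*A^-8 - 3*A^-12 - A^-16
Summing the groups: <K> = A^12 - A^8 + A^4 - 1 + A^-4 - A^-8 + A^-12
Normalise by the writhe: (-A^3)^(-w) = (-A^3)^(0) = 1, so f(A) = 1 * <K> = A^12 - A^8 + A^4 - 1 + A^-4 - A^-8 + A^-12.
Substitute A = t^(-1/4), i.e. A^e → t^(-e/4): V(t) = t^3 - t^2 + t - 1 + t^-1 - t^-2 + t^-3

Answer: t^3 - t^2 + t - 1 + t^-1 - t^-2 + t^-3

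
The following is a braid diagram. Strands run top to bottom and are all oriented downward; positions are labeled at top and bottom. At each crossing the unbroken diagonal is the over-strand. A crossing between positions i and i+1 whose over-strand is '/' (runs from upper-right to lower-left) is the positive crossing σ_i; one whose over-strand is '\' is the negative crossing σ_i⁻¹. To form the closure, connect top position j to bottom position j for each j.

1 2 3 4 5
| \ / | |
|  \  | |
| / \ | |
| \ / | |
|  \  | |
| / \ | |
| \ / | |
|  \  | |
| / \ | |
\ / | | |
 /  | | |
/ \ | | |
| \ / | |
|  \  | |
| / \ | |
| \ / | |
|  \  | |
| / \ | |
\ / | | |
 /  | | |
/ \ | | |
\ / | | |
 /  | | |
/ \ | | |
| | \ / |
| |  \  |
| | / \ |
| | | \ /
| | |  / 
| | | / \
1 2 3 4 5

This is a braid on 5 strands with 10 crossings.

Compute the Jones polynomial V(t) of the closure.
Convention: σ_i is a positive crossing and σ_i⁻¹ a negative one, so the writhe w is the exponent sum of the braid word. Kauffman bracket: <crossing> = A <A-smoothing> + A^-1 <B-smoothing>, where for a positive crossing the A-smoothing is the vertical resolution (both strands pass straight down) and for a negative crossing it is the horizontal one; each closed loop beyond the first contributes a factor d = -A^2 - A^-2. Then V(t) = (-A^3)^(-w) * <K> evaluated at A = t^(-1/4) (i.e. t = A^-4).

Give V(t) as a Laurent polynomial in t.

-t^2 + 2*t - 3 + 5*t^-1 - 4*t^-2 + 5*t^-3 - 4*t^-4 + 2*t^-5 - t^-6

Derivation:
Reading the diagram top to bottom ('/'-over between positions i,i+1 = s_i, '\'-over = s_i^-1): braid word = s2^-1 s2^-1 s2^-1 s1 s2^-1 s2^-1 s1 s1 s3^-1 s4.
The presented braid s2^-1 s2^-1 s2^-1 s1 s2^-1 s2^-1 s1 s1 s3^-1 s4 on 5 strands reduces by inverse Markov moves (closure unchanged at each step):
  Destabilize: the word has the form β·s4 where s4 occurs only as the final letter (β ∈ B_4); drop it and the last strand → 4 strands.
  Destabilize: the word has the form β·s3^-1 where s3^-1 occurs only as the final letter (β ∈ B_3); drop it and the last strand → 3 strands.
Reduced to β = s2^-1 s2^-1 s2^-1 s1 s2^-1 s2^-1 s1 s1 on 3 strands, 8 crossings.
Compute on β:
Braid: s2^-1 s2^-1 s2^-1 s1 s2^-1 s2^-1 s1 s1 on 3 strands, 8 crossings.
Writhe w = (#positive) - (#negative) = 3 - 5 = -2.
Computing the Kauffman bracket via state sum. There are 2^8 = 256 states.
For each crossing: s=0 is the vertical smoothing, s=1 horizontal. Crossing k contributes A^(sign_k * (1 - 2*s_k)); loop factor d = -A^2 - A^-2.
Tabulate the states by total A-exponent and number of loops L (A-exp: L × count):
  A^8: L=6 ×1
  A^6: L=5 ×8
  A^4: L=4 ×27, L=6 ×1
  A^2: L=3 ×50, L=5 ×6
  A^0: L=2 ×53, L=4 ×17
  A^-2: L=1 ×27, L=3 ×28, L=5 ×1
  A^-4: L=2 ×24, L=4 ×4
  A^-6: L=3 ×8
  A^-8: L=4 ×1
Each group contributes A^e * Σ count * d^(L-1):
Powers of d = -A^2 - A^-2: d^2 = A^4 + 2 + A^-4; d^3 = -A^6 - 3*A^2 - 3*A^-2 - A^-6; d^4 = A^8 + 4*A^4 + 6 + 4*A^-4 + A^-8; d^5 = -A^10 - 5*A^6 - 10*A^2 - 10*A^-2 - 5*A^-6 - A^-10.
  A^8 * (d^5) = -A^18 - 5*A^14 - 10*A^10 - 10*A^6 - 5*A^2 - A^-2
  A^6 * (8*d^4) = 8*A^14 + 32*A^10 + 48*A^6 + 32*A^2 + 8*A^-2
  A^4 * (27*d^3 + d^5) = -A^14 - 32*A^10 - 91*A^6 - 91*A^2 - 32*A^-2 - A^-6
  A^2 * (50*d^2 + 6*d^4) = 6*A^10 + 74*A^6 + 136*A^2 + 74*A^-2 + 6*A^-6
  A^0 * (53*d + 17*d^3) = -17*A^6 - 104*A^2 - 104*A^-2 - 17*A^-6
  A^-2 * (27 + 28*d^2 + d^4) = A^6 + 32*A^2 + 89*A^-2 + 32*A^-6 + A^-10
  A^-4 * (24*d + 4*d^3) = -4*A^2 - 36*A^-2 - 36*A^-6 - 4*A^-10
  A^-6 * (8*d^2) = 8*A^-2 + 16*A^-6 + 8*A^-10
  A^-8 * (d^3) = -A^-2 - 3*A^-6 - 3*A^-10 - A^-14
Summing the groups: <K> = -A^18 + 2*A^14 - 4*A^10 + 5*A^6 - 4*A^2 + 5*A^-2 - 3*A^-6 + 2*A^-10 - A^-14
Normalise by the writhe: (-A^3)^(-w) = (-A^3)^(2) = A^6, so f(A) = A^6 * <K> = -A^24 + 2*A^20 - 4*A^16 + 5*A^12 - 4*A^8 + 5*A^4 - 3 + 2*A^-4 - A^-8.
Substitute A = t^(-1/4), i.e. A^e → t^(-e/4): V(t) = -t^2 + 2*t - 3 + 5*t^-1 - 4*t^-2 + 5*t^-3 - 4*t^-4 + 2*t^-5 - t^-6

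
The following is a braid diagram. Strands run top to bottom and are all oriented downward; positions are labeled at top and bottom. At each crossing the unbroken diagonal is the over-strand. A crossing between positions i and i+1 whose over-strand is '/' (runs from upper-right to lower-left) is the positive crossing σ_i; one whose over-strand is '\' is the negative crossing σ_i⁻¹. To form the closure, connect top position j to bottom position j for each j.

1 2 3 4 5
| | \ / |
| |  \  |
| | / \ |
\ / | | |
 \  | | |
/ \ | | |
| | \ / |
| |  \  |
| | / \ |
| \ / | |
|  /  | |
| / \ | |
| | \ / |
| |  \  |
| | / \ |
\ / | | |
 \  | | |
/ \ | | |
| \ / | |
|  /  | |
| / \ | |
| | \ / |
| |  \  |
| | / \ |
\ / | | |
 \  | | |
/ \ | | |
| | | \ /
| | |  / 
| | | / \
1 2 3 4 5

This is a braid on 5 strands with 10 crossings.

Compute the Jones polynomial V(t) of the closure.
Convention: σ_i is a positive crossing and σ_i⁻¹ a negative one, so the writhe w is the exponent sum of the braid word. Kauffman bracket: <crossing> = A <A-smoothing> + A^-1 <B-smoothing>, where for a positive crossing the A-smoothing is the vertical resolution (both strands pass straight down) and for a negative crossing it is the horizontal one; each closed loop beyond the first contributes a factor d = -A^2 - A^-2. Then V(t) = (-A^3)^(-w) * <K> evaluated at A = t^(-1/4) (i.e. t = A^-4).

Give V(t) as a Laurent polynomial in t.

1 - 2*t^-1 + 4*t^-2 - 5*t^-3 + 7*t^-4 - 7*t^-5 + 6*t^-6 - 5*t^-7 + 3*t^-8 - t^-9

Derivation:
Reading the diagram top to bottom ('/'-over between positions i,i+1 = s_i, '\'-over = s_i^-1): braid word = s3^-1 s1^-1 s3^-1 s2 s3^-1 s1^-1 s2 s3^-1 s1^-1 s4.
The presented braid s3^-1 s1^-1 s3^-1 s2 s3^-1 s1^-1 s2 s3^-1 s1^-1 s4 on 5 strands reduces by inverse Markov moves (closure unchanged at each step):
  Destabilize: the word has the form β·s4 where s4 occurs only as the final letter (β ∈ B_4); drop it and the last strand → 4 strands.
Reduced to β = s3^-1 s1^-1 s3^-1 s2 s3^-1 s1^-1 s2 s3^-1 s1^-1 on 4 strands, 9 crossings.
Compute on β:
Braid: s3^-1 s1^-1 s3^-1 s2 s3^-1 s1^-1 s2 s3^-1 s1^-1 on 4 strands, 9 crossings.
Writhe w = (#positive) - (#negative) = 2 - 7 = -5.
Enumerate smoothing states for the bracket polynomial. There are 2^9 = 512 states.
For each crossing: s=0 is the vertical smoothing, s=1 horizontal. Crossing k contributes A^(sign_k * (1 - 2*s_k)); loop factor d = -A^2 - A^-2.
Tabulate the states by total A-exponent and number of loops L (A-exp: L × count):
  A^9: L=7 ×1
  A^7: L=6 ×9
  A^5: L=5 ×36
  A^3: L=4 ×83, L=6 ×1
  A^1: L=3 ×118, L=5 ×8
  A^-1: L=2 ×100, L=4 ×26
  A^-3: L=1 ×41, L=3 ×42, L=5 ×1
  A^-5: L=2 ×31, L=4 ×5
  A^-7: L=3 ×9
  A^-9: L=4 ×1
Each group contributes A^e * Σ count * d^(L-1):
Powers of d = -A^2 - A^-2: d^2 = A^4 + 2 + A^-4; d^3 = -A^6 - 3*A^2 - 3*A^-2 - A^-6; d^4 = A^8 + 4*A^4 + 6 + 4*A^-4 + A^-8; d^5 = -A^10 - 5*A^6 - 10*A^2 - 10*A^-2 - 5*A^-6 - A^-10; d^6 = A^12 + 6*A^8 + 15*A^4 + 20 + 15*A^-4 + 6*A^-8 + A^-12.
  A^9 * (d^6) = A^21 + 6*A^17 + 15*A^13 + 20*A^9 + 15*A^5 + 6*A + A^-3
  A^7 * (9*d^5) = -9*A^17 - 45*A^13 - 90*A^9 - 90*A^5 - 45*A - 9*A^-3
  A^5 * (36*d^4) = 36*A^13 + 144*A^9 + 216*A^5 + 144*A + 36*A^-3
  A^3 * (83*d^3 + d^5) = -A^13 - 88*A^9 - 259*A^5 - 259*A - 88*A^-3 - A^-7
  A^1 * (118*d^2 + 8*d^4) = 8*A^9 + 150*A^5 + 284*A + 150*A^-3 + 8*A^-7
  A^-1 * (100*d + 26*d^3) = -26*A^5 - 178*A - 178*A^-3 - 26*A^-7
  A^-3 * (41 + 42*d^2 + d^4) = A^5 + 46*A + 131*A^-3 + 46*A^-7 + A^-11
  A^-5 * (31*d + 5*d^3) = -5*A - 46*A^-3 - 46*A^-7 - 5*A^-11
  A^-7 * (9*d^2) = 9*A^-3 + 18*A^-7 + 9*A^-11
  A^-9 * (d^3) = -A^-3 - 3*A^-7 - 3*A^-11 - A^-15
Summing the groups: <K> = A^21 - 3*A^17 + 5*A^13 - 6*A^9 + 7*A^5 - 7*A + 5*A^-3 - 4*A^-7 + 2*A^-11 - A^-15
Normalise by the writhe: (-A^3)^(-w) = (-A^3)^(5) = -A^15, so f(A) = -A^15 * <K> = -A^36 + 3*A^32 - 5*A^28 + 6*A^24 - 7*A^20 + 7*A^16 - 5*A^12 + 4*A^8 - 2*A^4 + 1.
Substitute A = t^(-1/4), i.e. A^e → t^(-e/4): V(t) = 1 - 2*t^-1 + 4*t^-2 - 5*t^-3 + 7*t^-4 - 7*t^-5 + 6*t^-6 - 5*t^-7 + 3*t^-8 - t^-9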